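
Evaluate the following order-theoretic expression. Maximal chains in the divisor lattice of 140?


A maximal chain goes from the minimum element to a maximal element via cover relations.
Counting all min-to-max paths in the cover graph.
Total maximal chains: 12


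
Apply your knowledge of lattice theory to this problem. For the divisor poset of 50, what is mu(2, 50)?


In a divisor lattice, mu(a,b) = mu(b/a) where mu is the classical Mobius function.
b/a = 50/2 = 25
Prime factorization of 25: primes [5]
25 is not squarefree, so mu(25) = 0


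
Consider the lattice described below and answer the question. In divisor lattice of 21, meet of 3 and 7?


In a divisor lattice, meet = gcd (greatest common divisor).
By Euclidean algorithm or factoring: gcd(3,7) = 1


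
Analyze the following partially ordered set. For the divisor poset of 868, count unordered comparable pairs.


A comparable pair {a,b} has a < b or b < a in the order.
Count unordered pairs where one element is strictly below the other.
Examples: {1,2}, {1,4}, {1,7}, {1,14}, ...
Total comparable pairs: 42


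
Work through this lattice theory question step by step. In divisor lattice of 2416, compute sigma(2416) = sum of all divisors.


sigma(n) = sum of divisors.
Divisors of 2416: [1, 2, 4, 8, 16, 151, 302, 604, 1208, 2416]
Sum = 4712


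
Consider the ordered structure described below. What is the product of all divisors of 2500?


Divisors of 2500: [1, 2, 4, 5, 10, 20, 25, 50, 100, 125, 250, 500, 625, 1250, 2500]
Product = n^(d(n)/2) = 2500^(15/2)
Product = 30517578125000000000000000


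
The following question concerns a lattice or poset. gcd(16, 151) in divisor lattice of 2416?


Meet=gcd.
gcd(16,151)=1


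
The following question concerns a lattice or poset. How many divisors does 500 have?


Divisors of 500: [1, 2, 4, 5, 10, 20, 25, 50, 100, 125, 250, 500]
Count: 12


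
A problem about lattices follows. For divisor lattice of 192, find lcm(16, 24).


In a divisor lattice, join = lcm (least common multiple).
Compute lcm iteratively: start with first element, then lcm(current, next).
Elements: [16, 24]
lcm(16,24) = 48
Final lcm = 48


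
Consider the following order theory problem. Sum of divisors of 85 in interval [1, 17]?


Interval [1,17] in divisors of 85: [1, 17]
Sum = 18


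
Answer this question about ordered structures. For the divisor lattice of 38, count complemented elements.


An element a is complemented if some b has a meet b = bottom, a join b = top.
a is complemented iff gcd(a, n/a)=1, i.e. a is a unitary divisor of 38.
Complemented elements: 1, 2, 19, 38
Count: 4


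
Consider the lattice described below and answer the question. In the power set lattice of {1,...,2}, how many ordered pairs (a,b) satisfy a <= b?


The order relation is {(a,b) : a <= b}, reflexive so it includes (a,a).
Examples: ({},{}), ({},{1,2}), ({},{1}), ({},{2}), ({1,2},{1,2}), ...
Total ordered pairs: 9


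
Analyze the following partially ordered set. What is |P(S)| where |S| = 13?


Power set = 2^n.
2^13 = 8192


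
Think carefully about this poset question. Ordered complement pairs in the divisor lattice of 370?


Complement pair (a,b): a meet b = bottom, a join b = top.
Here: gcd(a,b)=1 and lcm(a,b)=370, i.e. a*b=370 with a,b coprime.
Pairs found: (1,370), (2,185), (5,74), (10,37), ... (4 more)
Total ordered pairs: 8


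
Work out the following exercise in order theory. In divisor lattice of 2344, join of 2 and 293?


In a divisor lattice, join = lcm (least common multiple).
gcd(2,293) = 1
lcm(2,293) = 2*293/gcd = 586/1 = 586


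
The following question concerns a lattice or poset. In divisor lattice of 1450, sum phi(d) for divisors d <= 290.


Divisors of 1450 up to 290: [1, 2, 5, 10, 25, 29, 50, 58, 145, 290]
phi values: [1, 1, 4, 4, 20, 28, 20, 28, 112, 112]
Sum = 330


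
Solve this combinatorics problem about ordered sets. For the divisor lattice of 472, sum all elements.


sigma(n) = sum of divisors.
Divisors of 472: [1, 2, 4, 8, 59, 118, 236, 472]
Sum = 900


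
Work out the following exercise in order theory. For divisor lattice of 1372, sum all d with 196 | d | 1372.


Interval [196,1372] in divisors of 1372: [196, 1372]
Sum = 1568


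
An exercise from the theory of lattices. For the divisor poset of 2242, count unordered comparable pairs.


A comparable pair {a,b} has a < b or b < a in the order.
Count unordered pairs where one element is strictly below the other.
Examples: {1,2}, {1,19}, {1,38}, {1,59}, ...
Total comparable pairs: 19


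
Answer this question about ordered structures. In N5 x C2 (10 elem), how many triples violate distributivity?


Distributive law: a ^ (b v c) = (a ^ b) v (a ^ c).
Check all 10^3 = 1000 ordered triples (a,b,c).
  e.g. a=(b,0), b=(a,0), c=(c,0): lhs=(b,0) != rhs=(a,0)
  e.g. a=(b,0), b=(a,0), c=(c,1): lhs=(b,0) != rhs=(a,0)
Total violating triples: 16


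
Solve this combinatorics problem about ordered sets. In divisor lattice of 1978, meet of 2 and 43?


In a divisor lattice, meet = gcd (greatest common divisor).
By Euclidean algorithm or factoring: gcd(2,43) = 1


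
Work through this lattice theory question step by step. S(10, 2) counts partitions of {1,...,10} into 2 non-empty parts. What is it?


S(n,k) = k*S(n-1,k) + S(n-1,k-1).
S(9,2) = 255, S(9,1) = 1
S(10,2) = 2*255 + 1 = 510 + 1
S(10,2) = 511


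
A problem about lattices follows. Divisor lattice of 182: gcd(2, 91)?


Meet=gcd.
gcd(2,91)=1


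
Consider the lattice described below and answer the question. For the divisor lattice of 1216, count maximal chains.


A maximal chain goes from the minimum element to a maximal element via cover relations.
Counting all min-to-max paths in the cover graph.
Total maximal chains: 7


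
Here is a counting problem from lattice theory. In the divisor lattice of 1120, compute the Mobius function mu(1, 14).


In a divisor lattice, mu(a,b) = mu(b/a) where mu is the classical Mobius function.
b/a = 14/1 = 14
Prime factorization of 14: primes [2, 7]
14 is squarefree with 2 prime factor(s), so mu(14) = (-1)^2 = 1


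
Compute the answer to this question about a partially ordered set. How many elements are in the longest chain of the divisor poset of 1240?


A chain is a totally ordered subset; we count the number of elements in a maximum chain.
Compute, for each element x, the size of the longest chain ending at x:
  1: 1
  2: 2
  5: 2
  31: 2
  4: 3
  8: 4
  ...
A maximum chain: 1 < 2 < 4 < 8 < 40 < 1240
Number of elements in the longest chain: 6


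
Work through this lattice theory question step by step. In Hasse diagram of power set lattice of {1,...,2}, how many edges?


A cover relation a -< b holds when a < b with no c strictly between.
Cover relations:
  {} -< {1}
  {} -< {2}
  {1} -< {1,2}
  {2} -< {1,2}
Total: 4


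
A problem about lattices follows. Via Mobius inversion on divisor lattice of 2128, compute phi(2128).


phi(n) = n * prod_{p|n} (1 - 1/p).
Prime divisors of 2128: [2, 7, 19]
phi(2128) = 2128 * (1 - 1/2) * (1 - 1/7) * (1 - 1/19)
phi(2128) = 864


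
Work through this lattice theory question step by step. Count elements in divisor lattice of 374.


Divisors of 374: [1, 2, 11, 17, 22, 34, 187, 374]
Count: 8


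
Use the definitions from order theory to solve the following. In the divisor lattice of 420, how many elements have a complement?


An element a is complemented if some b has a meet b = bottom, a join b = top.
a is complemented iff gcd(a, n/a)=1, i.e. a is a unitary divisor of 420.
Complemented elements: 1, 3, 4, 5, 7, 12, ... (10 more)
Count: 16


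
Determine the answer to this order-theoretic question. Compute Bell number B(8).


B(n) = number of set partitions of an n-element set.
B(n) satisfies the recurrence: B(n+1) = sum_k C(n,k)*B(k).
B(8) = 4140


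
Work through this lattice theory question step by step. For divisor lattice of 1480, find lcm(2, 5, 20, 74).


In a divisor lattice, join = lcm (least common multiple).
Compute lcm iteratively: start with first element, then lcm(current, next).
Elements: [2, 5, 20, 74]
lcm(2,5) = 10
lcm(10,20) = 20
lcm(20,74) = 740
Final lcm = 740


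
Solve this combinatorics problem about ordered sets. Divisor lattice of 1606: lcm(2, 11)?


Join=lcm.
gcd(2,11)=1
lcm=22


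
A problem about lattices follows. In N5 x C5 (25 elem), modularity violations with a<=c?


Modular law: if a <= c then a v (b ^ c) = (a v b) ^ c.
Check all triples (a,b,c) with a <= c among 25 elements.
  e.g. a=(a,0), b=(c,0), c=(b,0): lhs=(a,0) != rhs=(b,0)
  e.g. a=(a,0), b=(c,1), c=(b,0): lhs=(a,0) != rhs=(b,0)
Total violating triples: 75


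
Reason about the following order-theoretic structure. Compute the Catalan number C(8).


C(n) = C(2n, n) / (n+1).
C(16, 8) = 12870
C(8) = 12870 / 9 = 1430


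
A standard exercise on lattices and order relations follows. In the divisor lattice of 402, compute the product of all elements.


Divisors of 402: [1, 2, 3, 6, 67, 134, 201, 402]
Product = n^(d(n)/2) = 402^(8/2)
Product = 26115852816


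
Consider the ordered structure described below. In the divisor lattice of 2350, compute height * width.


Height = length of longest chain minus 1; width = size of largest antichain.
A maximum chain: 1 | 47 | 235 | 1175 | 2350  (height 4).
A maximum antichain: {10, 25, 94, 235}  (width 4).
Product = 4 * 4 = 16


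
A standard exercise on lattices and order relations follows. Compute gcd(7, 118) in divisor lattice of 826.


In a divisor lattice, meet = gcd (greatest common divisor).
By Euclidean algorithm or factoring: gcd(7,118) = 1


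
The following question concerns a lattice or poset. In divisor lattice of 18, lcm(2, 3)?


Join=lcm.
gcd(2,3)=1
lcm=6


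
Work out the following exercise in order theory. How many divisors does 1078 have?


Divisors of 1078: [1, 2, 7, 11, 14, 22, 49, 77, 98, 154, 539, 1078]
Count: 12


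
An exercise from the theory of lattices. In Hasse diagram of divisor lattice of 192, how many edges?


A cover relation a -< b holds when a < b with no c strictly between.
Cover relations:
  1 -< 2
  1 -< 3
  2 -< 4
  2 -< 6
  3 -< 6
  4 -< 8
  4 -< 12
  6 -< 12
  ...11 more
Total: 19


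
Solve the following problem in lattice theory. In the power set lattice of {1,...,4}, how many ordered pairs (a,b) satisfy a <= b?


The order relation is {(a,b) : a <= b}, reflexive so it includes (a,a).
Examples: ({},{}), ({},{1,2}), ({},{1,2,3}), ({},{1,2,3,4}), ({},{1,2,4}), ...
Total ordered pairs: 81


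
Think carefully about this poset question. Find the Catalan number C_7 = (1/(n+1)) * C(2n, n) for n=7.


C(n) = C(2n, n) / (n+1).
C(14, 7) = 3432
C(7) = 3432 / 8 = 429


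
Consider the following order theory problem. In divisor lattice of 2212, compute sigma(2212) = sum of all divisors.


sigma(n) = sum of divisors.
Divisors of 2212: [1, 2, 4, 7, 14, 28, 79, 158, 316, 553, 1106, 2212]
Sum = 4480


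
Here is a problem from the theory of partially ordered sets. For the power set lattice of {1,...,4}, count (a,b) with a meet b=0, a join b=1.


Complement pair (a,b): a meet b = bottom, a join b = top.
Here: A intersect B = {} and A union B = {1,...,4}.
Pairs found: ({},{1,2,3,4}), ({1},{2,3,4}), ({2},{1,3,4}), ({3},{1,2,4}), ... (12 more)
Total ordered pairs: 16


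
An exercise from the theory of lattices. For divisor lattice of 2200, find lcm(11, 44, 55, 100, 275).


In a divisor lattice, join = lcm (least common multiple).
Compute lcm iteratively: start with first element, then lcm(current, next).
Elements: [11, 44, 55, 100, 275]
lcm(11,44) = 44
lcm(44,55) = 220
lcm(220,100) = 1100
lcm(1100,275) = 1100
Final lcm = 1100


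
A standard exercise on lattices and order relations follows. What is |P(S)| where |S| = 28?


Power set = 2^n.
2^28 = 268435456


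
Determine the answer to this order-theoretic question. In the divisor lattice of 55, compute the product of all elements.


Divisors of 55: [1, 5, 11, 55]
Product = n^(d(n)/2) = 55^(4/2)
Product = 3025


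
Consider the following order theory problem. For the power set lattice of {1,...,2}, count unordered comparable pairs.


A comparable pair {a,b} has a < b or b < a in the order.
Count unordered pairs where one element is strictly below the other.
Examples: {{},{1}}, {{},{2}}, {{},{1,2}}, {{1},{1,2}}, ...
Total comparable pairs: 5


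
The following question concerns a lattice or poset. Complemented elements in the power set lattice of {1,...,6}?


An element a is complemented if some b has a meet b = bottom, a join b = top.
every subset A has complement S\A, so all elements are complemented.
Complemented elements: {}, {1}, {2}, {3}, {4}, {5}, ... (58 more)
Count: 64


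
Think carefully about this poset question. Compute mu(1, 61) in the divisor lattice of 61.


In a divisor lattice, mu(a,b) = mu(b/a) where mu is the classical Mobius function.
b/a = 61/1 = 61
Prime factorization of 61: primes [61]
61 is squarefree with 1 prime factor(s), so mu(61) = (-1)^1 = -1


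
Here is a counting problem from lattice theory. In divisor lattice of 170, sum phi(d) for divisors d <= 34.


Divisors of 170 up to 34: [1, 2, 5, 10, 17, 34]
phi values: [1, 1, 4, 4, 16, 16]
Sum = 42


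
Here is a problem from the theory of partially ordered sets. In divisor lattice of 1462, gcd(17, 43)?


Meet=gcd.
gcd(17,43)=1


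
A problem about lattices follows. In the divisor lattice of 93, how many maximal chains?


A maximal chain goes from the minimum element to a maximal element via cover relations.
Counting all min-to-max paths in the cover graph.
Total maximal chains: 2


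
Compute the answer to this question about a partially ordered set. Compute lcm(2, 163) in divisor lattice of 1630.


In a divisor lattice, join = lcm (least common multiple).
gcd(2,163) = 1
lcm(2,163) = 2*163/gcd = 326/1 = 326


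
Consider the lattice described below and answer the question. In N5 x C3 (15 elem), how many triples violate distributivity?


Distributive law: a ^ (b v c) = (a ^ b) v (a ^ c).
Check all 15^3 = 3375 ordered triples (a,b,c).
  e.g. a=(b,0), b=(a,0), c=(c,0): lhs=(b,0) != rhs=(a,0)
  e.g. a=(b,0), b=(a,0), c=(c,1): lhs=(b,0) != rhs=(a,0)
Total violating triples: 54


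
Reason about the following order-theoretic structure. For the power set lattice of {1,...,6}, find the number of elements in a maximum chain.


A chain is a totally ordered subset; we count the number of elements in a maximum chain.
Compute, for each element x, the size of the longest chain ending at x:
  {}: 1
  {1}: 2
  {2}: 2
  {3}: 2
  {4}: 2
  {5}: 2
  ...
A maximum chain: {} < {1} < {1,2} < {1,2,3} < {1,2,3,4} < {1,2,3,4,5} < {1,2,3,4,5,6}
Number of elements in the longest chain: 7


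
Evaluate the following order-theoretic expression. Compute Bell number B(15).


B(n) = number of set partitions of an n-element set.
B(n) satisfies the recurrence: B(n+1) = sum_k C(n,k)*B(k).
B(15) = 1382958545


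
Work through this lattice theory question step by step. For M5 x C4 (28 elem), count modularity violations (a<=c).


Modular law: if a <= c then a v (b ^ c) = (a v b) ^ c.
Check all triples (a,b,c) with a <= c among 28 elements.
This lattice is modular (diamonds M_m and their chain-products are modular).
Total violating triples: 0


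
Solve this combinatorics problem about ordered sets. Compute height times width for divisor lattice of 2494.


Height = length of longest chain minus 1; width = size of largest antichain.
A maximum chain: 1 | 43 | 1247 | 2494  (height 3).
A maximum antichain: {2, 29, 43}  (width 3).
Product = 3 * 3 = 9


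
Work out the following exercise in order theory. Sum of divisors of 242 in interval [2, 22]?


Interval [2,22] in divisors of 242: [2, 22]
Sum = 24


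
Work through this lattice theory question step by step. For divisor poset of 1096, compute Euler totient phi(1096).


phi(n) = n * prod_{p|n} (1 - 1/p).
Prime divisors of 1096: [2, 137]
phi(1096) = 1096 * (1 - 1/2) * (1 - 1/137)
phi(1096) = 544


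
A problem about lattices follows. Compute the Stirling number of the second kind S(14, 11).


S(n,k) = k*S(n-1,k) + S(n-1,k-1).
S(13,11) = 2431, S(13,10) = 39325
S(14,11) = 11*2431 + 39325 = 26741 + 39325
S(14,11) = 66066


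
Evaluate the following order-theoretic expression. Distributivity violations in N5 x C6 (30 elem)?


Distributive law: a ^ (b v c) = (a ^ b) v (a ^ c).
Check all 30^3 = 27000 ordered triples (a,b,c).
  e.g. a=(b,0), b=(a,0), c=(c,0): lhs=(b,0) != rhs=(a,0)
  e.g. a=(b,0), b=(a,0), c=(c,1): lhs=(b,0) != rhs=(a,0)
Total violating triples: 432


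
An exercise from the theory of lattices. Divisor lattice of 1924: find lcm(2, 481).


In a divisor lattice, join = lcm (least common multiple).
gcd(2,481) = 1
lcm(2,481) = 2*481/gcd = 962/1 = 962


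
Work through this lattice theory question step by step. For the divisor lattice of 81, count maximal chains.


A maximal chain goes from the minimum element to a maximal element via cover relations.
Counting all min-to-max paths in the cover graph.
Total maximal chains: 1


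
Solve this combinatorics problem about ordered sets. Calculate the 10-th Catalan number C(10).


C(n) = C(2n, n) / (n+1).
C(20, 10) = 184756
C(10) = 184756 / 11 = 16796


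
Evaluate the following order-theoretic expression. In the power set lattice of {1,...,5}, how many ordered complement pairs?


Complement pair (a,b): a meet b = bottom, a join b = top.
Here: A intersect B = {} and A union B = {1,...,5}.
Pairs found: ({},{1,2,3,4,5}), ({1},{2,3,4,5}), ({2},{1,3,4,5}), ({3},{1,2,4,5}), ... (28 more)
Total ordered pairs: 32


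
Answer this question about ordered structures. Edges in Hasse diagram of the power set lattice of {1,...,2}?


A cover relation a -< b holds when a < b with no c strictly between.
Cover relations:
  {} -< {1}
  {} -< {2}
  {1} -< {1,2}
  {2} -< {1,2}
Total: 4


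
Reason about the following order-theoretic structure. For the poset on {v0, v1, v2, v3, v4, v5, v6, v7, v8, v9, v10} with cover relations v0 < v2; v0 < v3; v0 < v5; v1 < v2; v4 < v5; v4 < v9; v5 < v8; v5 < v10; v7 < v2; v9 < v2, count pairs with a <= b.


The order relation is {(a,b) : a <= b}, reflexive so it includes (a,a).
Examples: (v0,v0), (v0,v10), (v0,v2), (v0,v3), (v0,v5), ...
Total ordered pairs: 26


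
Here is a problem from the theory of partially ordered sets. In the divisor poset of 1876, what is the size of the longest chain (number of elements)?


A chain is a totally ordered subset; we count the number of elements in a maximum chain.
Compute, for each element x, the size of the longest chain ending at x:
  1: 1
  2: 2
  7: 2
  67: 2
  4: 3
  14: 3
  ...
A maximum chain: 1 < 2 < 4 < 28 < 1876
Number of elements in the longest chain: 5


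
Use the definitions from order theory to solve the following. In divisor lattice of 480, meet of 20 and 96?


In a divisor lattice, meet = gcd (greatest common divisor).
By Euclidean algorithm or factoring: gcd(20,96) = 4


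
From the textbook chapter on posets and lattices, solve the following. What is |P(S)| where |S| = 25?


Power set = 2^n.
2^25 = 33554432


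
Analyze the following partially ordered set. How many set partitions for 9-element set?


B(n) = number of set partitions of an n-element set.
B(n) satisfies the recurrence: B(n+1) = sum_k C(n,k)*B(k).
B(9) = 21147


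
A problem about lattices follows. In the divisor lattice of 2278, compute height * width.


Height = length of longest chain minus 1; width = size of largest antichain.
A maximum chain: 1 | 67 | 1139 | 2278  (height 3).
A maximum antichain: {2, 17, 67}  (width 3).
Product = 3 * 3 = 9


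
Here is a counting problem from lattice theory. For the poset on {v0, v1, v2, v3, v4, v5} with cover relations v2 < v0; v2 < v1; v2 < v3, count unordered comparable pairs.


A comparable pair {a,b} has a < b or b < a in the order.
Count unordered pairs where one element is strictly below the other.
Examples: {v0,v2}, {v1,v2}, {v2,v3}
Total comparable pairs: 3


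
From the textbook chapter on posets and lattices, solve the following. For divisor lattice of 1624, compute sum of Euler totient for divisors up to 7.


Divisors of 1624 up to 7: [1, 2, 4, 7]
phi values: [1, 1, 2, 6]
Sum = 10


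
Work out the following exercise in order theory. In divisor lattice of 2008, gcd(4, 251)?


Meet=gcd.
gcd(4,251)=1


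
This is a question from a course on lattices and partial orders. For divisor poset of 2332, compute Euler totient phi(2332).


phi(n) = n * prod_{p|n} (1 - 1/p).
Prime divisors of 2332: [2, 11, 53]
phi(2332) = 2332 * (1 - 1/2) * (1 - 1/11) * (1 - 1/53)
phi(2332) = 1040


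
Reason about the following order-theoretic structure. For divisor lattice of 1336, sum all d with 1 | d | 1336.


Interval [1,1336] in divisors of 1336: [1, 2, 4, 8, 167, 334, 668, 1336]
Sum = 2520


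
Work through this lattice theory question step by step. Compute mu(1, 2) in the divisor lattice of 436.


In a divisor lattice, mu(a,b) = mu(b/a) where mu is the classical Mobius function.
b/a = 2/1 = 2
Prime factorization of 2: primes [2]
2 is squarefree with 1 prime factor(s), so mu(2) = (-1)^1 = -1


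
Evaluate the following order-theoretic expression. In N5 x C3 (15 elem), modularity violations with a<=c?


Modular law: if a <= c then a v (b ^ c) = (a v b) ^ c.
Check all triples (a,b,c) with a <= c among 15 elements.
  e.g. a=(a,0), b=(c,0), c=(b,0): lhs=(a,0) != rhs=(b,0)
  e.g. a=(a,0), b=(c,1), c=(b,0): lhs=(a,0) != rhs=(b,0)
Total violating triples: 18


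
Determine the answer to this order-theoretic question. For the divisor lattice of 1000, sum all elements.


sigma(n) = sum of divisors.
Divisors of 1000: [1, 2, 4, 5, 8, 10, 20, 25, 40, 50, 100, 125, 200, 250, 500, 1000]
Sum = 2340


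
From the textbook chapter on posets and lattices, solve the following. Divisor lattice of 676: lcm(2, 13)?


Join=lcm.
gcd(2,13)=1
lcm=26


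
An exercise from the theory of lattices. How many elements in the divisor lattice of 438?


Divisors of 438: [1, 2, 3, 6, 73, 146, 219, 438]
Count: 8


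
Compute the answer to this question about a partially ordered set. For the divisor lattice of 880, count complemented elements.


An element a is complemented if some b has a meet b = bottom, a join b = top.
a is complemented iff gcd(a, n/a)=1, i.e. a is a unitary divisor of 880.
Complemented elements: 1, 5, 11, 16, 55, 80, ... (2 more)
Count: 8


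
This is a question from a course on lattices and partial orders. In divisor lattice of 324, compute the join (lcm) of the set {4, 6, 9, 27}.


In a divisor lattice, join = lcm (least common multiple).
Compute lcm iteratively: start with first element, then lcm(current, next).
Elements: [4, 6, 9, 27]
lcm(4,6) = 12
lcm(12,9) = 36
lcm(36,27) = 108
Final lcm = 108


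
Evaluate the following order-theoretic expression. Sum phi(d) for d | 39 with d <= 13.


Divisors of 39 up to 13: [1, 3, 13]
phi values: [1, 2, 12]
Sum = 15


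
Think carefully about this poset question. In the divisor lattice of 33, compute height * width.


Height = length of longest chain minus 1; width = size of largest antichain.
A maximum chain: 1 | 11 | 33  (height 2).
A maximum antichain: {3, 11}  (width 2).
Product = 2 * 2 = 4


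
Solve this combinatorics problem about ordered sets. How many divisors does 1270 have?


Divisors of 1270: [1, 2, 5, 10, 127, 254, 635, 1270]
Count: 8


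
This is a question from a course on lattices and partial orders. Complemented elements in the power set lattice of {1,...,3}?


An element a is complemented if some b has a meet b = bottom, a join b = top.
every subset A has complement S\A, so all elements are complemented.
Complemented elements: {}, {1}, {2}, {3}, {1,2}, {1,3}, ... (2 more)
Count: 8


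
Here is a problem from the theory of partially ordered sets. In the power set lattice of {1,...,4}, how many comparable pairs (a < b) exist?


A comparable pair {a,b} has a < b or b < a in the order.
Count unordered pairs where one element is strictly below the other.
Examples: {{},{1}}, {{},{2}}, {{},{3}}, {{},{4}}, ...
Total comparable pairs: 65


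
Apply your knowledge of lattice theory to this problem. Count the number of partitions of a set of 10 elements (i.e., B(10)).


B(n) = number of set partitions of an n-element set.
B(n) satisfies the recurrence: B(n+1) = sum_k C(n,k)*B(k).
B(10) = 115975


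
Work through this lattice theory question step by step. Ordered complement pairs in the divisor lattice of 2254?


Complement pair (a,b): a meet b = bottom, a join b = top.
Here: gcd(a,b)=1 and lcm(a,b)=2254, i.e. a*b=2254 with a,b coprime.
Pairs found: (1,2254), (2,1127), (23,98), (46,49), ... (4 more)
Total ordered pairs: 8


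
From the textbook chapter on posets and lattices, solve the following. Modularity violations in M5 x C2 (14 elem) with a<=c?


Modular law: if a <= c then a v (b ^ c) = (a v b) ^ c.
Check all triples (a,b,c) with a <= c among 14 elements.
This lattice is modular (diamonds M_m and their chain-products are modular).
Total violating triples: 0


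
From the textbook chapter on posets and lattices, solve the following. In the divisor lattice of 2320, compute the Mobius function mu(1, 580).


In a divisor lattice, mu(a,b) = mu(b/a) where mu is the classical Mobius function.
b/a = 580/1 = 580
Prime factorization of 580: primes [2, 5, 29]
580 is not squarefree, so mu(580) = 0


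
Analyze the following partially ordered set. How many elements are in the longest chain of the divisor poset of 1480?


A chain is a totally ordered subset; we count the number of elements in a maximum chain.
Compute, for each element x, the size of the longest chain ending at x:
  1: 1
  2: 2
  5: 2
  37: 2
  4: 3
  8: 4
  ...
A maximum chain: 1 < 2 < 4 < 8 < 40 < 1480
Number of elements in the longest chain: 6


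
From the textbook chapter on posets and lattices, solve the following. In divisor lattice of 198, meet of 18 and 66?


In a divisor lattice, meet = gcd (greatest common divisor).
By Euclidean algorithm or factoring: gcd(18,66) = 6


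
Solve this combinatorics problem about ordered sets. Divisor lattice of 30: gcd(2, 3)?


Meet=gcd.
gcd(2,3)=1


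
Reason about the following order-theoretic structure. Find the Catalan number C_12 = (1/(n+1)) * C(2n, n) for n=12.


C(n) = C(2n, n) / (n+1).
C(24, 12) = 2704156
C(12) = 2704156 / 13 = 208012


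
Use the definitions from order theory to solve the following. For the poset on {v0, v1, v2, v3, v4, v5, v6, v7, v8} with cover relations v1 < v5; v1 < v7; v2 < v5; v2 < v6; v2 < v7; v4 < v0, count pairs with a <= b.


The order relation is {(a,b) : a <= b}, reflexive so it includes (a,a).
Examples: (v0,v0), (v1,v1), (v1,v5), (v1,v7), (v2,v2), ...
Total ordered pairs: 15


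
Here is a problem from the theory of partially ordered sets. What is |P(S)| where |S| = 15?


Power set = 2^n.
2^15 = 32768


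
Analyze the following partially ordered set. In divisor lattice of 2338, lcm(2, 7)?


Join=lcm.
gcd(2,7)=1
lcm=14


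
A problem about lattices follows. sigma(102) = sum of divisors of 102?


sigma(n) = sum of divisors.
Divisors of 102: [1, 2, 3, 6, 17, 34, 51, 102]
Sum = 216


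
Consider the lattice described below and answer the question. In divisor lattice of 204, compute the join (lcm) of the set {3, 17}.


In a divisor lattice, join = lcm (least common multiple).
Compute lcm iteratively: start with first element, then lcm(current, next).
Elements: [3, 17]
lcm(3,17) = 51
Final lcm = 51


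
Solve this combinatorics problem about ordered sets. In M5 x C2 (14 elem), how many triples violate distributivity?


Distributive law: a ^ (b v c) = (a ^ b) v (a ^ c).
Check all 14^3 = 2744 ordered triples (a,b,c).
  e.g. a=(a1,0), b=(a2,0), c=(a3,0): lhs=(a1,0) != rhs=(0,0)
  e.g. a=(a1,0), b=(a2,0), c=(a3,1): lhs=(a1,0) != rhs=(0,0)
Total violating triples: 480


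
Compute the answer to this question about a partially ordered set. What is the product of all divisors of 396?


Divisors of 396: [1, 2, 3, 4, 6, 9, 11, 12, 18, 22, 33, 36, 44, 66, 99, 132, 198, 396]
Product = n^(d(n)/2) = 396^(18/2)
Product = 239473065324351559827456


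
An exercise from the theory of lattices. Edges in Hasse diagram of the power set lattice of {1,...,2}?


A cover relation a -< b holds when a < b with no c strictly between.
Cover relations:
  {} -< {1}
  {} -< {2}
  {1} -< {1,2}
  {2} -< {1,2}
Total: 4


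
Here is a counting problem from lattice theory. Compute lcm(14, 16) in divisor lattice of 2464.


In a divisor lattice, join = lcm (least common multiple).
gcd(14,16) = 2
lcm(14,16) = 14*16/gcd = 224/2 = 112


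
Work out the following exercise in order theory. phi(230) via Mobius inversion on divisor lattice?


phi(n) = n * prod_{p|n} (1 - 1/p).
Prime divisors of 230: [2, 5, 23]
phi(230) = 230 * (1 - 1/2) * (1 - 1/5) * (1 - 1/23)
phi(230) = 88


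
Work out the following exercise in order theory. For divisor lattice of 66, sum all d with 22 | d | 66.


Interval [22,66] in divisors of 66: [22, 66]
Sum = 88


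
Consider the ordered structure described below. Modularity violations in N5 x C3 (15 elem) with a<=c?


Modular law: if a <= c then a v (b ^ c) = (a v b) ^ c.
Check all triples (a,b,c) with a <= c among 15 elements.
  e.g. a=(a,0), b=(c,0), c=(b,0): lhs=(a,0) != rhs=(b,0)
  e.g. a=(a,0), b=(c,1), c=(b,0): lhs=(a,0) != rhs=(b,0)
Total violating triples: 18


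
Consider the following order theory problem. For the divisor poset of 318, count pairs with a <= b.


The order relation is {(a,b) : a <= b}, reflexive so it includes (a,a).
Examples: (1,1), (1,106), (1,159), (1,2), (1,3), ...
Total ordered pairs: 27


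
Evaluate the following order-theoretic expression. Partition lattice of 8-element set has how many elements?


B(n) = number of set partitions of an n-element set.
B(n) satisfies the recurrence: B(n+1) = sum_k C(n,k)*B(k).
B(8) = 4140


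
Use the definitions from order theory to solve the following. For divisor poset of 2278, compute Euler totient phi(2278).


phi(n) = n * prod_{p|n} (1 - 1/p).
Prime divisors of 2278: [2, 17, 67]
phi(2278) = 2278 * (1 - 1/2) * (1 - 1/17) * (1 - 1/67)
phi(2278) = 1056


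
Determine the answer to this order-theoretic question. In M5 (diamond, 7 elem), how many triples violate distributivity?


Distributive law: a ^ (b v c) = (a ^ b) v (a ^ c).
Check all 7^3 = 343 ordered triples (a,b,c).
  e.g. a=a1, b=a2, c=a3: lhs=a1 != rhs=0
  e.g. a=a1, b=a2, c=a4: lhs=a1 != rhs=0
Total violating triples: 60


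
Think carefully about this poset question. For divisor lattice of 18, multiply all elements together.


Divisors of 18: [1, 2, 3, 6, 9, 18]
Product = n^(d(n)/2) = 18^(6/2)
Product = 5832


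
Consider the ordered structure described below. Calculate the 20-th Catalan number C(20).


C(n) = C(2n, n) / (n+1).
C(40, 20) = 137846528820
C(20) = 137846528820 / 21 = 6564120420


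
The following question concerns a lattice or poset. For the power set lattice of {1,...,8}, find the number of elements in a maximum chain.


A chain is a totally ordered subset; we count the number of elements in a maximum chain.
Compute, for each element x, the size of the longest chain ending at x:
  {}: 1
  {1}: 2
  {2}: 2
  {3}: 2
  {4}: 2
  {5}: 2
  ...
A maximum chain: {} < {1} < {1,2} < {1,2,3} < {1,2,3,4} < {1,2,3,4,5} < {1,2,3,4,5,6} < {1,2,3,4,5,6,7} < {1,2,3,4,5,6,7,8}
Number of elements in the longest chain: 9


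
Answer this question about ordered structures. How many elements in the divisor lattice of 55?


Divisors of 55: [1, 5, 11, 55]
Count: 4


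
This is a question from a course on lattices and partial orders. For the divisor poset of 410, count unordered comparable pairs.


A comparable pair {a,b} has a < b or b < a in the order.
Count unordered pairs where one element is strictly below the other.
Examples: {1,2}, {1,5}, {1,10}, {1,41}, ...
Total comparable pairs: 19


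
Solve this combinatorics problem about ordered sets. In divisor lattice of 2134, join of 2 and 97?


In a divisor lattice, join = lcm (least common multiple).
gcd(2,97) = 1
lcm(2,97) = 2*97/gcd = 194/1 = 194


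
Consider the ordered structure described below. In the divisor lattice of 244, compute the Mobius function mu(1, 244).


In a divisor lattice, mu(a,b) = mu(b/a) where mu is the classical Mobius function.
b/a = 244/1 = 244
Prime factorization of 244: primes [2, 61]
244 is not squarefree, so mu(244) = 0


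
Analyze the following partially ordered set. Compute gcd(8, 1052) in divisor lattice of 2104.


In a divisor lattice, meet = gcd (greatest common divisor).
By Euclidean algorithm or factoring: gcd(8,1052) = 4


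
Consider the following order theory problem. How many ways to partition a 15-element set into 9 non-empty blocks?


S(n,k) = k*S(n-1,k) + S(n-1,k-1).
S(14,9) = 5135130, S(14,8) = 20912320
S(15,9) = 9*5135130 + 20912320 = 46216170 + 20912320
S(15,9) = 67128490


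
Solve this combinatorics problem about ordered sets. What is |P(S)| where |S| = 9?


Power set = 2^n.
2^9 = 512


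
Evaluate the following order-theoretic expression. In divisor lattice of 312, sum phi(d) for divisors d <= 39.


Divisors of 312 up to 39: [1, 2, 3, 4, 6, 8, 12, 13, 24, 26, 39]
phi values: [1, 1, 2, 2, 2, 4, 4, 12, 8, 12, 24]
Sum = 72


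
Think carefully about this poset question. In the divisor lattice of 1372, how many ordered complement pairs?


Complement pair (a,b): a meet b = bottom, a join b = top.
Here: gcd(a,b)=1 and lcm(a,b)=1372, i.e. a*b=1372 with a,b coprime.
Pairs found: (1,1372), (4,343), (343,4), (1372,1)
Total ordered pairs: 4


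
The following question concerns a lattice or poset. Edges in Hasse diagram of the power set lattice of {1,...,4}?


A cover relation a -< b holds when a < b with no c strictly between.
Cover relations:
  {} -< {1}
  {} -< {2}
  {} -< {3}
  {} -< {4}
  {1} -< {1,2}
  {1} -< {1,3}
  {1} -< {1,4}
  {2} -< {1,2}
  ...24 more
Total: 32


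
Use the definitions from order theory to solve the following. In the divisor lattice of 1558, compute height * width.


Height = length of longest chain minus 1; width = size of largest antichain.
A maximum chain: 1 | 41 | 779 | 1558  (height 3).
A maximum antichain: {2, 19, 41}  (width 3).
Product = 3 * 3 = 9


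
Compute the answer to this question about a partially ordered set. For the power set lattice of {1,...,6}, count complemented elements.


An element a is complemented if some b has a meet b = bottom, a join b = top.
every subset A has complement S\A, so all elements are complemented.
Complemented elements: {}, {1}, {2}, {3}, {4}, {5}, ... (58 more)
Count: 64


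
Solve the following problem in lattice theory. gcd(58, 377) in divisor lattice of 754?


Meet=gcd.
gcd(58,377)=29


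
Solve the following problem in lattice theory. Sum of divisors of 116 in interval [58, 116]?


Interval [58,116] in divisors of 116: [58, 116]
Sum = 174


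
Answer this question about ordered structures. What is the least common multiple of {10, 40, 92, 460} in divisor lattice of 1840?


In a divisor lattice, join = lcm (least common multiple).
Compute lcm iteratively: start with first element, then lcm(current, next).
Elements: [10, 40, 92, 460]
lcm(10,40) = 40
lcm(40,92) = 920
lcm(920,460) = 920
Final lcm = 920


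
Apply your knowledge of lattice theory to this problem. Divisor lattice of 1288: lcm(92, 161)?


Join=lcm.
gcd(92,161)=23
lcm=644


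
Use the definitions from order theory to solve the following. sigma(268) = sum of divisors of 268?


sigma(n) = sum of divisors.
Divisors of 268: [1, 2, 4, 67, 134, 268]
Sum = 476


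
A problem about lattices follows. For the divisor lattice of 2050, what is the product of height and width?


Height = length of longest chain minus 1; width = size of largest antichain.
A maximum chain: 1 | 41 | 205 | 1025 | 2050  (height 4).
A maximum antichain: {10, 25, 82, 205}  (width 4).
Product = 4 * 4 = 16


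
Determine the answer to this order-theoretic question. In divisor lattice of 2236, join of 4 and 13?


In a divisor lattice, join = lcm (least common multiple).
gcd(4,13) = 1
lcm(4,13) = 4*13/gcd = 52/1 = 52


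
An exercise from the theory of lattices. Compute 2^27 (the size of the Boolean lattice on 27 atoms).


Power set = 2^n.
2^27 = 134217728


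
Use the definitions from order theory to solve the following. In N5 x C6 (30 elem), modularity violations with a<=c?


Modular law: if a <= c then a v (b ^ c) = (a v b) ^ c.
Check all triples (a,b,c) with a <= c among 30 elements.
  e.g. a=(a,0), b=(c,0), c=(b,0): lhs=(a,0) != rhs=(b,0)
  e.g. a=(a,0), b=(c,1), c=(b,0): lhs=(a,0) != rhs=(b,0)
Total violating triples: 126


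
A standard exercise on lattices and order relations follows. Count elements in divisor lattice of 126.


Divisors of 126: [1, 2, 3, 6, 7, 9, 14, 18, 21, 42, 63, 126]
Count: 12


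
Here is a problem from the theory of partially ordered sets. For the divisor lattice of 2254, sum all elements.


sigma(n) = sum of divisors.
Divisors of 2254: [1, 2, 7, 14, 23, 46, 49, 98, 161, 322, 1127, 2254]
Sum = 4104


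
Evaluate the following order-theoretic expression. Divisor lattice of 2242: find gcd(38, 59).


In a divisor lattice, meet = gcd (greatest common divisor).
By Euclidean algorithm or factoring: gcd(38,59) = 1


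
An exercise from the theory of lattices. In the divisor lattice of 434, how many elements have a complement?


An element a is complemented if some b has a meet b = bottom, a join b = top.
a is complemented iff gcd(a, n/a)=1, i.e. a is a unitary divisor of 434.
Complemented elements: 1, 2, 7, 14, 31, 62, ... (2 more)
Count: 8


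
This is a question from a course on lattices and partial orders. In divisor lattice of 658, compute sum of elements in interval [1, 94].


Interval [1,94] in divisors of 658: [1, 2, 47, 94]
Sum = 144


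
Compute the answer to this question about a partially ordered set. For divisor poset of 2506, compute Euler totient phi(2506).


phi(n) = n * prod_{p|n} (1 - 1/p).
Prime divisors of 2506: [2, 7, 179]
phi(2506) = 2506 * (1 - 1/2) * (1 - 1/7) * (1 - 1/179)
phi(2506) = 1068


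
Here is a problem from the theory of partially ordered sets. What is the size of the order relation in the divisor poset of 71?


The order relation is {(a,b) : a <= b}, reflexive so it includes (a,a).
Examples: (1,1), (1,71), (71,71)
Total ordered pairs: 3


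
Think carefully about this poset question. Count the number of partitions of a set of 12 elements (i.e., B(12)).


B(n) = number of set partitions of an n-element set.
B(n) satisfies the recurrence: B(n+1) = sum_k C(n,k)*B(k).
B(12) = 4213597


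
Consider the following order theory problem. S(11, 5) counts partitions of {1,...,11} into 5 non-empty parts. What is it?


S(n,k) = k*S(n-1,k) + S(n-1,k-1).
S(10,5) = 42525, S(10,4) = 34105
S(11,5) = 5*42525 + 34105 = 212625 + 34105
S(11,5) = 246730


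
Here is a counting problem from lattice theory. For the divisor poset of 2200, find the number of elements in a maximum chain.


A chain is a totally ordered subset; we count the number of elements in a maximum chain.
Compute, for each element x, the size of the longest chain ending at x:
  1: 1
  2: 2
  5: 2
  11: 2
  4: 3
  25: 3
  ...
A maximum chain: 1 < 2 < 4 < 8 < 40 < 200 < 2200
Number of elements in the longest chain: 7


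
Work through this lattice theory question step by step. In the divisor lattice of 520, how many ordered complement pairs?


Complement pair (a,b): a meet b = bottom, a join b = top.
Here: gcd(a,b)=1 and lcm(a,b)=520, i.e. a*b=520 with a,b coprime.
Pairs found: (1,520), (5,104), (8,65), (13,40), ... (4 more)
Total ordered pairs: 8
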